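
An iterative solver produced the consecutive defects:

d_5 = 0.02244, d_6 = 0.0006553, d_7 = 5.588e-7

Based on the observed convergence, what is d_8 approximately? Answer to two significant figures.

First estimate the order: p ≈ ln(d_7/d_6) / ln(d_6/d_5) = ln(5.588e-7/0.0006553)/ln(0.0006553/0.02244) = ln(0.000852739)/ln(0.0292023) ≈ 2.0000.
Then d_8 ≈ d_7·(d_7/d_6)^p = 5.588e-7·(0.000852739)^2.0000 = 5.588e-7·7.27164e-07 ≈ 4.063e-13.

4.1e-13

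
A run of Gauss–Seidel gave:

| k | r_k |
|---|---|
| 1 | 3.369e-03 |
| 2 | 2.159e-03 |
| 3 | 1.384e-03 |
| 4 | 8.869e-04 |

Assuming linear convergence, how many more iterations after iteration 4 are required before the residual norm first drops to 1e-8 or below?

Rate ρ ≈ r_4/r_3 = 8.869e-04/1.384e-03 = 0.6408.
After j more steps, r_{4+j} ≈ 8.869e-04·ρ^j; need ρ^j ≤ 1e-8/8.869e-04 = 1.12752e-05.
j ≥ ln(1.12752e-05)/ln(0.6408) = -11.3929/-0.44504 = 25.600.
So 26 more iterations are needed.

26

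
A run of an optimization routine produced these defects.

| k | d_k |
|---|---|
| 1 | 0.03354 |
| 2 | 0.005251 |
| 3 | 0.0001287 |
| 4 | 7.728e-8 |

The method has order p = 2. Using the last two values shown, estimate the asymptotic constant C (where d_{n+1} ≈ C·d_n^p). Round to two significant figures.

C ≈ d_4 / d_3^2
  = 7.728e-8 / (0.0001287)^2
  = 7.728e-8 / 1.65637e-08 ≈ 4.6656

4.7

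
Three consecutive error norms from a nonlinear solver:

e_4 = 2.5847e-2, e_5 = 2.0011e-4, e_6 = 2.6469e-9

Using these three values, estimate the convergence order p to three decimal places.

p ≈ ln(e_6/e_5) / ln(e_5/e_4)
  = ln(2.6469e-9/2.0011e-4) / ln(2.0011e-4/2.5847e-2)
  = ln(1.32272e-05) / ln(0.0077421)
  = -11.233235 / -4.861082 ≈ 2.310851

2.311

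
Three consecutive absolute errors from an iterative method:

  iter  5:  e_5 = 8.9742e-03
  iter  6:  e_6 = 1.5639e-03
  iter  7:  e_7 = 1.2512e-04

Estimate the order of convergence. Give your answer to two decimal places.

p ≈ ln(e_7/e_6) / ln(e_6/e_5)
  = ln(1.2512e-04/1.5639e-03) / ln(1.5639e-03/8.9742e-03)
  = ln(0.0800051) / ln(0.174266)
  = -2.52566 / -1.74717 ≈ 1.44557

1.45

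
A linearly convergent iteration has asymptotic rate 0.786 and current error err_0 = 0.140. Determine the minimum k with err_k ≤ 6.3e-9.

After k steps, err_k ≈ 0.140·0.786^k.
Need 0.786^k ≤ 6.3e-9/0.140 = 4.5e-08.
k ≥ ln(4.5e-08)/ln(0.786) = -16.9166/-0.24080 = 70.252.
Smallest integer k = 71.

71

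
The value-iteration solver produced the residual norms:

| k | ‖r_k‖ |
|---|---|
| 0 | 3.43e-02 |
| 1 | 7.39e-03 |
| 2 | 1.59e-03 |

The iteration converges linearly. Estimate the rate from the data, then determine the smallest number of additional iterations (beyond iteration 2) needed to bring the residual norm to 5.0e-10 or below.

10

Rate ρ ≈ ‖r_2‖/‖r_1‖ = 1.59e-03/7.39e-03 = 0.2152.
After j more steps, ‖r_{2+j}‖ ≈ 1.59e-03·ρ^j; need ρ^j ≤ 5.0e-10/1.59e-03 = 3.14465e-07.
j ≥ ln(3.14465e-07)/ln(0.2152) = -14.9724/-1.53619 = 9.746.
So 10 more iterations are needed.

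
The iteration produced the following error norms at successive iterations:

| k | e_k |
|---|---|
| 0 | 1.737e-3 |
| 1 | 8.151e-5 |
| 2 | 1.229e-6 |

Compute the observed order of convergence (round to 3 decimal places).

p ≈ ln(e_2/e_1) / ln(e_1/e_0)
  = ln(1.229e-6/8.151e-5) / ln(8.151e-5/1.737e-3)
  = ln(0.0150779) / ln(0.0469257)
  = -4.194525 / -3.059190 ≈ 1.371123

1.371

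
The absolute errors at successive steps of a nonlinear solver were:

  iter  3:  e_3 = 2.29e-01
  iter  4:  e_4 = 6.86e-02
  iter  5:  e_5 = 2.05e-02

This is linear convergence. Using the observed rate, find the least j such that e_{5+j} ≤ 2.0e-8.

Rate ρ ≈ e_5/e_4 = 2.05e-02/6.86e-02 = 0.2988.
After j more steps, e_{5+j} ≈ 2.05e-02·ρ^j; need ρ^j ≤ 2.0e-8/2.05e-02 = 9.7561e-07.
j ≥ ln(9.7561e-07)/ln(0.2988) = -13.8402/-1.20798 = 11.457.
So 12 more iterations are needed.

12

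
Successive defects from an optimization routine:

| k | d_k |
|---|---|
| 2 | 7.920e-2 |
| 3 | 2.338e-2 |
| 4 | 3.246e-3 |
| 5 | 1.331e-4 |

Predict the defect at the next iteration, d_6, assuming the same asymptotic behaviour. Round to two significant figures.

7.6e-7

First estimate the order: p ≈ ln(d_5/d_4) / ln(d_4/d_3) = ln(1.331e-4/3.246e-3)/ln(3.246e-3/2.338e-2) = ln(0.0410043)/ln(0.138837) ≈ 1.6177.
Then d_6 ≈ d_5·(d_5/d_4)^p = 1.331e-4·(0.0410043)^1.6177 = 1.331e-4·0.0057013 ≈ 7.588e-07.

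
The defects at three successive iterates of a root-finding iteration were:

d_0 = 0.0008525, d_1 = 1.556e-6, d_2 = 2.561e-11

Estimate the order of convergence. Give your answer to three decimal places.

1.747

p ≈ ln(d_2/d_1) / ln(d_1/d_0)
  = ln(2.561e-11/1.556e-6) / ln(1.556e-6/0.0008525)
  = ln(1.64589e-05) / ln(0.00182522)
  = -11.014644 / -6.306055 ≈ 1.746677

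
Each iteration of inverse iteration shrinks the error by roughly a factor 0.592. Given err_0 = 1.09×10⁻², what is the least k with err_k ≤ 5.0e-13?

46

After k steps, err_k ≈ 1.09×10⁻²·0.592^k.
Need 0.592^k ≤ 5.0e-13/1.09×10⁻² = 4.58716e-11.
k ≥ ln(4.58716e-11)/ln(0.592) = -23.8052/-0.52425 = 45.408.
Smallest integer k = 46.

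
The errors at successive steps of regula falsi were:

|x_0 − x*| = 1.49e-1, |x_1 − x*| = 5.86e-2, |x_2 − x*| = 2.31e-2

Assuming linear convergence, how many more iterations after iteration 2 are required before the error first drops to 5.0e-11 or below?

Rate ρ ≈ |x_2 − x*|/|x_1 − x*| = 2.31e-2/5.86e-2 = 0.3942.
After j more steps, |x_{2+j} − x*| ≈ 2.31e-2·ρ^j; need ρ^j ≤ 5.0e-11/2.31e-2 = 2.1645e-09.
j ≥ ln(2.1645e-09)/ln(0.3942) = -19.9511/-0.93090 = 21.432.
So 22 more iterations are needed.

22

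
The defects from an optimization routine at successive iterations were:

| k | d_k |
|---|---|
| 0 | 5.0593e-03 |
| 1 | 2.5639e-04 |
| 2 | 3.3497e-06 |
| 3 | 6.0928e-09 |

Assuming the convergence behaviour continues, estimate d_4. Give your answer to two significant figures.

First estimate the order: p ≈ ln(d_3/d_2) / ln(d_2/d_1) = ln(6.0928e-09/3.3497e-06)/ln(3.3497e-06/2.5639e-04) = ln(0.00181891)/ln(0.0130649) ≈ 1.4545.
Then d_4 ≈ d_3·(d_3/d_2)^p = 6.0928e-09·(0.00181891)^1.4545 = 6.0928e-09·0.00010337 ≈ 6.298e-13.

6.3e-13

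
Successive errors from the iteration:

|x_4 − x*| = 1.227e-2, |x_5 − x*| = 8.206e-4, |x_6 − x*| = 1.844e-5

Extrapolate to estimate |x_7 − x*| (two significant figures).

9.0e-8

First estimate the order: p ≈ ln(|x_6 − x*|/|x_5 − x*|) / ln(|x_5 − x*|/|x_4 − x*|) = ln(1.844e-5/8.206e-4)/ln(8.206e-4/1.227e-2) = ln(0.0224714)/ln(0.0668786) ≈ 1.4032.
Then |x_7 − x*| ≈ |x_6 − x*|·(|x_6 − x*|/|x_5 − x*|)^p = 1.844e-5·(0.0224714)^1.4032 = 1.844e-5·0.00486415 ≈ 8.969e-08.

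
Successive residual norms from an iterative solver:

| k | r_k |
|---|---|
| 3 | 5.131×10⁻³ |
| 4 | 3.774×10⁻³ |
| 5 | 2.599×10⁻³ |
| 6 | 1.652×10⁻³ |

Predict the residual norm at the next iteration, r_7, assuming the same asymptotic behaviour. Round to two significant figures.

9.5e-4

First estimate the order: p ≈ ln(r_6/r_5) / ln(r_5/r_4) = ln(1.652×10⁻³/2.599×10⁻³)/ln(2.599×10⁻³/3.774×10⁻³) = ln(0.635629)/ln(0.688659) ≈ 1.2148.
Then r_7 ≈ r_6·(r_6/r_5)^p = 1.652×10⁻³·(0.635629)^1.2148 = 1.652×10⁻³·0.576676 ≈ 0.0009527.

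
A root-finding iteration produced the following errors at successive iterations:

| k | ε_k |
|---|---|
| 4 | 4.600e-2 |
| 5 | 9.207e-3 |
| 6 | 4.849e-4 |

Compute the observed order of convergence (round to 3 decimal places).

1.830

p ≈ ln(ε_6/ε_5) / ln(ε_5/ε_4)
  = ln(4.849e-4/9.207e-3) / ln(9.207e-3/4.600e-2)
  = ln(0.0526664) / ln(0.200152)
  = -2.943778 / -1.608678 ≈ 1.829936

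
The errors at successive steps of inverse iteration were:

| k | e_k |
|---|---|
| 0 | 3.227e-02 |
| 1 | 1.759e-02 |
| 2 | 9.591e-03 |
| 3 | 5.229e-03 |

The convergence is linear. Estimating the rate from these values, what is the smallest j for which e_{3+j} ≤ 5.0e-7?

16

Rate ρ ≈ e_3/e_2 = 5.229e-03/9.591e-03 = 0.5452.
After j more steps, e_{3+j} ≈ 5.229e-03·ρ^j; need ρ^j ≤ 5.0e-7/5.229e-03 = 9.56206e-05.
j ≥ ln(9.56206e-05)/ln(0.5452) = -9.2551/-0.60660 = 15.257.
So 16 more iterations are needed.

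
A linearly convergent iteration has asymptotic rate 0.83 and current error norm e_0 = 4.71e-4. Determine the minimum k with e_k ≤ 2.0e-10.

79

After k steps, e_k ≈ 4.71e-4·0.83^k.
Need 0.83^k ≤ 2.0e-10/4.71e-4 = 4.24628e-07.
k ≥ ln(4.24628e-07)/ln(0.83) = -14.6721/-0.18633 = 78.743.
Smallest integer k = 79.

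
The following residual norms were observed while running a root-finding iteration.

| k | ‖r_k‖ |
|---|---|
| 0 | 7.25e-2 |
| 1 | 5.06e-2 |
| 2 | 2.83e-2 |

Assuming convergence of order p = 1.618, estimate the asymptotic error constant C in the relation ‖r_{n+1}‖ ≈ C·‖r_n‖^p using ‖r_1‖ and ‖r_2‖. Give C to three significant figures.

C ≈ ‖r_2‖ / ‖r_1‖^1.618
  = 2.83e-2 / (5.06e-2)^1.618
  = 2.83e-2 / 0.00800416 ≈ 3.5357

3.54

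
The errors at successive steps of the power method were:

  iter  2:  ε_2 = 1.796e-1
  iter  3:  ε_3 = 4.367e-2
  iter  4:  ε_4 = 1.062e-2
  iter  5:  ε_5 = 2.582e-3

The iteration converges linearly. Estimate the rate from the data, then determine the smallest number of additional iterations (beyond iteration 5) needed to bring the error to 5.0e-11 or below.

13

Rate ρ ≈ ε_5/ε_4 = 2.582e-3/1.062e-2 = 0.2431.
After j more steps, ε_{5+j} ≈ 2.582e-3·ρ^j; need ρ^j ≤ 5.0e-11/2.582e-3 = 1.93648e-08.
j ≥ ln(1.93648e-08)/ln(0.2431) = -17.7598/-1.41428 = 12.557.
So 13 more iterations are needed.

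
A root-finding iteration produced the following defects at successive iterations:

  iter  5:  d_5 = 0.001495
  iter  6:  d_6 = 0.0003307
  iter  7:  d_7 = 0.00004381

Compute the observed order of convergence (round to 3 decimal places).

1.340

p ≈ ln(d_7/d_6) / ln(d_6/d_5)
  = ln(0.00004381/0.0003307) / ln(0.0003307/0.001495)
  = ln(0.132477) / ln(0.221204)
  = -2.021346 / -1.508670 ≈ 1.339820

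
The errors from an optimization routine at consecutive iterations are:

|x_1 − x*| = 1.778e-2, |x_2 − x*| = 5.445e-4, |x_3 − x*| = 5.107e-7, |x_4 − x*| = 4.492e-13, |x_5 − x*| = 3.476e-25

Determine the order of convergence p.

Consecutive ratios: |x_5 − x*|/|x_4 − x*| = 3.476e-25/4.492e-13 = 7.7382e-13, |x_4 − x*|/|x_3 − x*| = 4.492e-13/5.107e-7 = 8.79577e-07.
p ≈ ln(7.7382e-13)/ln(8.79577e-07) = -27.8874/-13.9438 ≈ 2.00.
So the convergence is quadratic (order 2).

2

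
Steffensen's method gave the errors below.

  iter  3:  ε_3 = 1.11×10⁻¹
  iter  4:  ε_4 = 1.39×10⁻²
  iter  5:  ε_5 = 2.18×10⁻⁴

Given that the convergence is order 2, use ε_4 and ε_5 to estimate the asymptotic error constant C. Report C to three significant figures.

C ≈ ε_5 / ε_4^2
  = 2.18×10⁻⁴ / (1.39×10⁻²)^2
  = 2.18×10⁻⁴ / 0.00019321 ≈ 1.1283

1.13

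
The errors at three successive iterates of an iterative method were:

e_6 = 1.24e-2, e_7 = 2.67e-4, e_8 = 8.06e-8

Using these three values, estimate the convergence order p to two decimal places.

p ≈ ln(e_8/e_7) / ln(e_7/e_6)
  = ln(8.06e-8/2.67e-4) / ln(2.67e-4/1.24e-2)
  = ln(0.000301873) / ln(0.0215323)
  = -8.10550 / -3.83820 ≈ 2.11180

2.11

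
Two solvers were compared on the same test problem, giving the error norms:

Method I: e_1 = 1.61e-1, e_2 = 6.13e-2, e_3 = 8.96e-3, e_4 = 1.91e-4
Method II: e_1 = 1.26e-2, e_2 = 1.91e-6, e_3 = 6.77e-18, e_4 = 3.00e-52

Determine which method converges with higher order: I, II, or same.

Method I: p ≈ ln(1.91e-4/8.96e-3)/ln(8.96e-3/6.13e-2) ≈ 2.00.
Method II: p ≈ ln(3.00e-52/6.77e-18)/ln(6.77e-18/1.91e-6) ≈ 3.00.
Method II has the higher order (≈3.0 vs ≈2.0).

II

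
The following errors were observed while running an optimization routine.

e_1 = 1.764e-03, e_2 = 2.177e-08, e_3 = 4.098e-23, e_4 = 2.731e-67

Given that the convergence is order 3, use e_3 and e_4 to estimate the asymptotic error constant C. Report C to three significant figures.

3.97

C ≈ e_4 / e_3^3
  = 2.731e-67 / (4.098e-23)^3
  = 2.731e-67 / 6.88202e-68 ≈ 3.9683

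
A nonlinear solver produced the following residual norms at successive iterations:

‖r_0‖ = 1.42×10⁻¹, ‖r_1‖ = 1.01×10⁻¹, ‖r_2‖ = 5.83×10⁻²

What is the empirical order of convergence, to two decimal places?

p ≈ ln(‖r_2‖/‖r_1‖) / ln(‖r_1‖/‖r_0‖)
  = ln(5.83×10⁻²/1.01×10⁻¹) / ln(1.01×10⁻¹/1.42×10⁻¹)
  = ln(0.577228) / ln(0.711268)
  = -0.54952 / -0.34071 ≈ 1.61287

1.61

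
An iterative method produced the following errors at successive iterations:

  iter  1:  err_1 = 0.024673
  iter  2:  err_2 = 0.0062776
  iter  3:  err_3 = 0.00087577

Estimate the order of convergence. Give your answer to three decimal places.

p ≈ ln(err_3/err_2) / ln(err_2/err_1)
  = ln(0.00087577/0.0062776) / ln(0.0062776/0.024673)
  = ln(0.139507) / ln(0.254432)
  = -1.969640 / -1.368722 ≈ 1.439036

1.439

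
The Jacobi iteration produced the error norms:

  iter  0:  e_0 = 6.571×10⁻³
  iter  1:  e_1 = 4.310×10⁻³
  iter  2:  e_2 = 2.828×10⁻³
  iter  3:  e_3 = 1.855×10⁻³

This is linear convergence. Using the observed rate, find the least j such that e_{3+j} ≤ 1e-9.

35

Rate ρ ≈ e_3/e_2 = 1.855×10⁻³/2.828×10⁻³ = 0.6559.
After j more steps, e_{3+j} ≈ 1.855×10⁻³·ρ^j; need ρ^j ≤ 1e-9/1.855×10⁻³ = 5.39084e-07.
j ≥ ln(5.39084e-07)/ln(0.6559) = -14.4334/-0.42175 = 34.223.
So 35 more iterations are needed.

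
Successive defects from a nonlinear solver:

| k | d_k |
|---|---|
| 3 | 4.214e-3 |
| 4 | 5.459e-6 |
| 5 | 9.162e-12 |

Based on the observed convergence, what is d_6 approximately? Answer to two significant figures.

2.6e-23

First estimate the order: p ≈ ln(d_5/d_4) / ln(d_4/d_3) = ln(9.162e-12/5.459e-6)/ln(5.459e-6/4.214e-3) = ln(1.67833e-06)/ln(0.00129544) ≈ 2.0000.
Then d_6 ≈ d_5·(d_5/d_4)^p = 9.162e-12·(1.67833e-06)^2.0000 = 9.162e-12·2.81679e-12 ≈ 2.581e-23.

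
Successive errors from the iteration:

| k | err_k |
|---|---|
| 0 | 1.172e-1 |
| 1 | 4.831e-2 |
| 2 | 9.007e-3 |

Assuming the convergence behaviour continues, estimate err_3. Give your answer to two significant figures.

3.7e-4

First estimate the order: p ≈ ln(err_2/err_1) / ln(err_1/err_0) = ln(9.007e-3/4.831e-2)/ln(4.831e-2/1.172e-1) = ln(0.186442)/ln(0.412201) ≈ 1.8952.
Then err_3 ≈ err_2·(err_2/err_1)^p = 9.007e-3·(0.186442)^1.8952 = 9.007e-3·0.041451 ≈ 0.0003733.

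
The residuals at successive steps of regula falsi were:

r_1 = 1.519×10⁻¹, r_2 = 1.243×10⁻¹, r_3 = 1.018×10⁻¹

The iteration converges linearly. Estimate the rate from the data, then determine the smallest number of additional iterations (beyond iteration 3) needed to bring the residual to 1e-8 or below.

81

Rate ρ ≈ r_3/r_2 = 1.018×10⁻¹/1.243×10⁻¹ = 0.8190.
After j more steps, r_{3+j} ≈ 1.018×10⁻¹·ρ^j; need ρ^j ≤ 1e-8/1.018×10⁻¹ = 9.82318e-08.
j ≥ ln(9.82318e-08)/ln(0.8190) = -16.1359/-0.19967 = 80.813.
So 81 more iterations are needed.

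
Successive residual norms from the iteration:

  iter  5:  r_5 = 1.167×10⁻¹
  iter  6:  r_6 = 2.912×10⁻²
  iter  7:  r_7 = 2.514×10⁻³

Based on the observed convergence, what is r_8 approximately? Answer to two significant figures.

First estimate the order: p ≈ ln(r_7/r_6) / ln(r_6/r_5) = ln(2.514×10⁻³/2.912×10⁻²)/ln(2.912×10⁻²/1.167×10⁻¹) = ln(0.0863324)/ln(0.249529) ≈ 1.7646.
Then r_8 ≈ r_7·(r_7/r_6)^p = 2.514×10⁻³·(0.0863324)^1.7646 = 2.514×10⁻³·0.013267 ≈ 3.335e-05.

3.3e-5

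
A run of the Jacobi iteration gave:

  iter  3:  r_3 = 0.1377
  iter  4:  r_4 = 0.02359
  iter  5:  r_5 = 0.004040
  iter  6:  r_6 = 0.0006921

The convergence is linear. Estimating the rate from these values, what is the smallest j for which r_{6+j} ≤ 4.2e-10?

9

Rate ρ ≈ r_6/r_5 = 0.0006921/0.004040 = 0.1713.
After j more steps, r_{6+j} ≈ 0.0006921·ρ^j; need ρ^j ≤ 4.2e-10/0.0006921 = 6.06849e-07.
j ≥ ln(6.06849e-07)/ln(0.1713) = -14.3150/-1.76434 = 8.114.
So 9 more iterations are needed.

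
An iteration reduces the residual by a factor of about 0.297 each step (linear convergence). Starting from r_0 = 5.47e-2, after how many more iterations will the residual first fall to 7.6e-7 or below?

10

After k steps, r_k ≈ 5.47e-2·0.297^k.
Need 0.297^k ≤ 7.6e-7/5.47e-2 = 1.3894e-05.
k ≥ ln(1.3894e-05)/ln(0.297) = -11.1841/-1.21402 = 9.212.
Smallest integer k = 10.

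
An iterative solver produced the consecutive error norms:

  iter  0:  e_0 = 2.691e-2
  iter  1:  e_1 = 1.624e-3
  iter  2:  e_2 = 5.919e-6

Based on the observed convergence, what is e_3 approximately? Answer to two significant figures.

First estimate the order: p ≈ ln(e_2/e_1) / ln(e_1/e_0) = ln(5.919e-6/1.624e-3)/ln(1.624e-3/2.691e-2) = ln(0.0036447)/ln(0.0603493) ≈ 1.9997.
Then e_3 ≈ e_2·(e_2/e_1)^p = 5.919e-6·(0.0036447)^1.9997 = 5.919e-6·1.33062e-05 ≈ 7.876e-11.

7.9e-11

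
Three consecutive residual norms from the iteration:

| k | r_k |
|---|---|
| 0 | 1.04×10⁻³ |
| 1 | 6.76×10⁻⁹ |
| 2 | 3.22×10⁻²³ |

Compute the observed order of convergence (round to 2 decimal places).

2.76

p ≈ ln(r_2/r_1) / ln(r_1/r_0)
  = ln(3.22×10⁻²³/6.76×10⁻⁹) / ln(6.76×10⁻⁹/1.04×10⁻³)
  = ln(4.76331e-15) / ln(6.5e-06)
  = -32.97783 / -11.94371 ≈ 2.76110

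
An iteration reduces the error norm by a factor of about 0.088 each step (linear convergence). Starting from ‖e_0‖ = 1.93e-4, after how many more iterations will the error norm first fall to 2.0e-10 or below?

After k steps, ‖e_k‖ ≈ 1.93e-4·0.088^k.
Need 0.088^k ≤ 2.0e-10/1.93e-4 = 1.03627e-06.
k ≥ ln(1.03627e-06)/ln(0.088) = -13.7799/-2.43042 = 5.670.
Smallest integer k = 6.

6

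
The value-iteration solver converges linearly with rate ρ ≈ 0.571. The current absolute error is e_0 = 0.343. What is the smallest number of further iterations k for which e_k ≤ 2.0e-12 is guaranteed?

After k steps, e_k ≈ 0.343·0.571^k.
Need 0.571^k ≤ 2.0e-12/0.343 = 5.8309e-12.
k ≥ ln(5.8309e-12)/ln(0.571) = -25.8678/-0.56037 = 46.162.
Smallest integer k = 47.

47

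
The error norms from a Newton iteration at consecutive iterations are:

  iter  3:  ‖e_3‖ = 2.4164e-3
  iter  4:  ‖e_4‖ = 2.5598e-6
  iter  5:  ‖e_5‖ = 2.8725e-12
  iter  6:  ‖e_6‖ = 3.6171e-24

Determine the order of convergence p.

Consecutive ratios: ‖e_6‖/‖e_5‖ = 3.6171e-24/2.8725e-12 = 1.25922e-12, ‖e_5‖/‖e_4‖ = 2.8725e-12/2.5598e-6 = 1.12216e-06.
p ≈ ln(1.25922e-12)/ln(1.12216e-06) = -27.4005/-13.7003 ≈ 2.00.
So the convergence is quadratic (order 2).

2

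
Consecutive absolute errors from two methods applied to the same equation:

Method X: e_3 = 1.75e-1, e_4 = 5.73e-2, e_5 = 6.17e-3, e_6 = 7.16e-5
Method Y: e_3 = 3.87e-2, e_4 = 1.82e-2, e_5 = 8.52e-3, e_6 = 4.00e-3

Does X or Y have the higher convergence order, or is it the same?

X

Method X: p ≈ ln(7.16e-5/6.17e-3)/ln(6.17e-3/5.73e-2) ≈ 2.00.
Method Y: p ≈ ln(4.00e-3/8.52e-3)/ln(8.52e-3/1.82e-2) ≈ 1.00.
Method X has the higher order (≈2.0 vs ≈1.0).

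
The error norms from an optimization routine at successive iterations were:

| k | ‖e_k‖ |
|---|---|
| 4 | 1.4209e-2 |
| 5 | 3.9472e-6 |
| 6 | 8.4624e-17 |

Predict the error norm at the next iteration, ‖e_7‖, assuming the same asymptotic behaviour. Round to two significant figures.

First estimate the order: p ≈ ln(‖e_6‖/‖e_5‖) / ln(‖e_5‖/‖e_4‖) = ln(8.4624e-17/3.9472e-6)/ln(3.9472e-6/1.4209e-2) = ln(2.1439e-11)/ln(0.000277796) ≈ 3.0000.
Then ‖e_7‖ ≈ ‖e_6‖·(‖e_6‖/‖e_5‖)^p = 8.4624e-17·(2.1439e-11)^3.0000 = 8.4624e-17·9.85402e-33 ≈ 8.339e-49.

8.3e-49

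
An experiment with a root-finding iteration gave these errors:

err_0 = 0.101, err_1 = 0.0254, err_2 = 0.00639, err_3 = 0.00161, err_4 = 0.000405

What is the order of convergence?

1

Consecutive ratios: err_4/err_3 = 0.000405/0.00161 = 0.251553, err_3/err_2 = 0.00161/0.00639 = 0.251956.
p ≈ ln(0.251553)/ln(0.251956) = -1.3801/-1.3785 ≈ 1.00.
So the convergence is linear (order 1).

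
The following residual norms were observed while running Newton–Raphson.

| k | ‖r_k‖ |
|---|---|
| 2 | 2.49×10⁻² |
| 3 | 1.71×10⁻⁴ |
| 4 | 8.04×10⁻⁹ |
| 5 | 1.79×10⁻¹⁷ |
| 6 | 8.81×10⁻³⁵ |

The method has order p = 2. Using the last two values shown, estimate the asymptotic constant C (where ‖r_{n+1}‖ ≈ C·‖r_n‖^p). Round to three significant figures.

0.275

C ≈ ‖r_6‖ / ‖r_5‖^2
  = 8.81×10⁻³⁵ / (1.79×10⁻¹⁷)^2
  = 8.81×10⁻³⁵ / 3.2041e-34 ≈ 0.27496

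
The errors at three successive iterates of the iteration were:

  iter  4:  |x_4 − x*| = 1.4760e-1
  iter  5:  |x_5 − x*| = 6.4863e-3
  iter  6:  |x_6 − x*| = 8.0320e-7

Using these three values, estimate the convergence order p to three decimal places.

2.879

p ≈ ln(|x_6 − x*|/|x_5 − x*|) / ln(|x_5 − x*|/|x_4 − x*|)
  = ln(8.0320e-7/6.4863e-3) / ln(6.4863e-3/1.4760e-1)
  = ln(0.00012383) / ln(0.0439451)
  = -8.996601 / -3.124814 ≈ 2.879084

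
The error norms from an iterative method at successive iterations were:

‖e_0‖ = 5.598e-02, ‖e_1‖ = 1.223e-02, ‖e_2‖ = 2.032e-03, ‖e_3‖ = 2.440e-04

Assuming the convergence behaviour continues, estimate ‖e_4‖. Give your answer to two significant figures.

2.0e-5

First estimate the order: p ≈ ln(‖e_3‖/‖e_2‖) / ln(‖e_2‖/‖e_1‖) = ln(2.440e-04/2.032e-03)/ln(2.032e-03/1.223e-02) = ln(0.120079)/ln(0.166149) ≈ 1.1809.
Then ‖e_4‖ ≈ ‖e_3‖·(‖e_3‖/‖e_2‖)^p = 2.440e-04·(0.120079)^1.1809 = 2.440e-04·0.0818357 ≈ 1.997e-05.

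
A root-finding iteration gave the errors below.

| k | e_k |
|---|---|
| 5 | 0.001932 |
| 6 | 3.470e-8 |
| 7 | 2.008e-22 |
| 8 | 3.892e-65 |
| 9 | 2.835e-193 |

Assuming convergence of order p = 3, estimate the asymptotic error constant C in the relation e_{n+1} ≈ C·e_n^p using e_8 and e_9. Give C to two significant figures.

4.8

C ≈ e_9 / e_8^3
  = 2.835e-193 / (3.892e-65)^3
  = 2.835e-193 / 5.89547e-194 ≈ 4.8088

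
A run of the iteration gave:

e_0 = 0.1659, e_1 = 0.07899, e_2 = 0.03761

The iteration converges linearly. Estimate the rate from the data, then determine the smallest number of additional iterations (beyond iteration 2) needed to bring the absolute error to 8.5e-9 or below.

Rate ρ ≈ e_2/e_1 = 0.03761/0.07899 = 0.4761.
After j more steps, e_{2+j} ≈ 0.03761·ρ^j; need ρ^j ≤ 8.5e-9/0.03761 = 2.26004e-07.
j ≥ ln(2.26004e-07)/ln(0.4761) = -15.3027/-0.74213 = 20.620.
So 21 more iterations are needed.

21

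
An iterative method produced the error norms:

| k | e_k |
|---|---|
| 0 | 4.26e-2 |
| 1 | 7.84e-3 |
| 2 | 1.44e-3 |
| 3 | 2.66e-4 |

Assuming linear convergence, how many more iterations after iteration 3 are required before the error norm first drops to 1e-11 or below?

11

Rate ρ ≈ e_3/e_2 = 2.66e-4/1.44e-3 = 0.1847.
After j more steps, e_{3+j} ≈ 2.66e-4·ρ^j; need ρ^j ≤ 1e-11/2.66e-4 = 3.7594e-08.
j ≥ ln(3.7594e-08)/ln(0.1847) = -17.0964/-1.68902 = 10.122.
So 11 more iterations are needed.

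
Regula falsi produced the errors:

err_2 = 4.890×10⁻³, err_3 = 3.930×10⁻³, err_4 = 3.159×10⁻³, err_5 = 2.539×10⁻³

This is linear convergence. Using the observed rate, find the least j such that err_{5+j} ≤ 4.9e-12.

92

Rate ρ ≈ err_5/err_4 = 2.539×10⁻³/3.159×10⁻³ = 0.8037.
After j more steps, err_{5+j} ≈ 2.539×10⁻³·ρ^j; need ρ^j ≤ 4.9e-12/2.539×10⁻³ = 1.92989e-09.
j ≥ ln(1.92989e-09)/ln(0.8037) = -20.0658/-0.21853 = 91.822.
So 92 more iterations are needed.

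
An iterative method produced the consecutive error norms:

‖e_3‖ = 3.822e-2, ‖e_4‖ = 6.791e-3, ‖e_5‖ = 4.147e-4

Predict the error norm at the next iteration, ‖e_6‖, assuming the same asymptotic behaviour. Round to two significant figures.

First estimate the order: p ≈ ln(‖e_5‖/‖e_4‖) / ln(‖e_4‖/‖e_3‖) = ln(4.147e-4/6.791e-3)/ln(6.791e-3/3.822e-2) = ln(0.0610661)/ln(0.177682) ≈ 1.6182.
Then ‖e_6‖ ≈ ‖e_5‖·(‖e_5‖/‖e_4‖)^p = 4.147e-4·(0.0610661)^1.6182 = 4.147e-4·0.0108438 ≈ 4.497e-06.

4.5e-6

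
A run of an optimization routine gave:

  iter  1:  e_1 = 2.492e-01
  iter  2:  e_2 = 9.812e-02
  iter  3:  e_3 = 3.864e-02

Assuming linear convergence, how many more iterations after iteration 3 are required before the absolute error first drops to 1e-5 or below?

9

Rate ρ ≈ e_3/e_2 = 3.864e-02/9.812e-02 = 0.3938.
After j more steps, e_{3+j} ≈ 3.864e-02·ρ^j; need ρ^j ≤ 1e-5/3.864e-02 = 0.000258799.
j ≥ ln(0.000258799)/ln(0.3938) = -8.2595/-0.93191 = 8.863.
So 9 more iterations are needed.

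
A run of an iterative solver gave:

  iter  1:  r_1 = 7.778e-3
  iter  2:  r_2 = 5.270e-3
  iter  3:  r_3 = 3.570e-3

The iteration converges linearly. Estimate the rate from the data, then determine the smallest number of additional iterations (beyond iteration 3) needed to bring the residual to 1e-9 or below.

39

Rate ρ ≈ r_3/r_2 = 3.570e-3/5.270e-3 = 0.6774.
After j more steps, r_{3+j} ≈ 3.570e-3·ρ^j; need ρ^j ≤ 1e-9/3.570e-3 = 2.80112e-07.
j ≥ ln(2.80112e-07)/ln(0.6774) = -15.0881/-0.38949 = 38.738.
So 39 more iterations are needed.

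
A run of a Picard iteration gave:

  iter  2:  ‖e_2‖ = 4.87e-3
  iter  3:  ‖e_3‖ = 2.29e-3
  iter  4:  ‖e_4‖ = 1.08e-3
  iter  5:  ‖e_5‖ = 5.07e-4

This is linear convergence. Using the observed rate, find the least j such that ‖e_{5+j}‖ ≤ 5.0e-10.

19

Rate ρ ≈ ‖e_5‖/‖e_4‖ = 5.07e-4/1.08e-3 = 0.4694.
After j more steps, ‖e_{5+j}‖ ≈ 5.07e-4·ρ^j; need ρ^j ≤ 5.0e-10/5.07e-4 = 9.86193e-07.
j ≥ ln(9.86193e-07)/ln(0.4694) = -13.8294/-0.75630 = 18.286.
So 19 more iterations are needed.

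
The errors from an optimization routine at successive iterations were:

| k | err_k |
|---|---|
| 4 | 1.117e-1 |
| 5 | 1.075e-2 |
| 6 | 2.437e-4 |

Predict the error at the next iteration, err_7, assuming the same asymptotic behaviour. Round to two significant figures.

First estimate the order: p ≈ ln(err_6/err_5) / ln(err_5/err_4) = ln(2.437e-4/1.075e-2)/ln(1.075e-2/1.117e-1) = ln(0.0226698)/ln(0.0962399) ≈ 1.6176.
Then err_7 ≈ err_6·(err_6/err_5)^p = 2.437e-4·(0.0226698)^1.6176 = 2.437e-4·0.00218661 ≈ 5.329e-07.

5.3e-7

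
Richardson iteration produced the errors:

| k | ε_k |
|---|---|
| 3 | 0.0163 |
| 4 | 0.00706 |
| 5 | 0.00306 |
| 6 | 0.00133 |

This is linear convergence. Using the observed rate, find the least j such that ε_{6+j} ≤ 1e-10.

20

Rate ρ ≈ ε_6/ε_5 = 0.00133/0.00306 = 0.4346.
After j more steps, ε_{6+j} ≈ 0.00133·ρ^j; need ρ^j ≤ 1e-10/0.00133 = 7.5188e-08.
j ≥ ln(7.5188e-08)/ln(0.4346) = -16.4033/-0.83333 = 19.684.
So 20 more iterations are needed.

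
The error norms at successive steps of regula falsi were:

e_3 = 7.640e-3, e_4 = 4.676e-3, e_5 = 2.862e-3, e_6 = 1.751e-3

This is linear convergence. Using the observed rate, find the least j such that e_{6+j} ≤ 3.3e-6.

Rate ρ ≈ e_6/e_5 = 1.751e-3/2.862e-3 = 0.6118.
After j more steps, e_{6+j} ≈ 1.751e-3·ρ^j; need ρ^j ≤ 3.3e-6/1.751e-3 = 0.00188464.
j ≥ ln(0.00188464)/ln(0.6118) = -6.2740/-0.49135 = 12.769.
So 13 more iterations are needed.

13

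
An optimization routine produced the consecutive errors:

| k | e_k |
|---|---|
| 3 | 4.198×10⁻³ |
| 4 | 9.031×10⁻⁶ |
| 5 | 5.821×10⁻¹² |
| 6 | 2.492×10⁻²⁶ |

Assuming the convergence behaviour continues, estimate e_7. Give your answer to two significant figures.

1.1e-59

First estimate the order: p ≈ ln(e_6/e_5) / ln(e_5/e_4) = ln(2.492×10⁻²⁶/5.821×10⁻¹²)/ln(5.821×10⁻¹²/9.031×10⁻⁶) = ln(4.28105e-15)/ln(6.44558e-07) ≈ 2.3210.
Then e_7 ≈ e_6·(e_6/e_5)^p = 2.492×10⁻²⁶·(4.28105e-15)^2.3210 = 2.492×10⁻²⁶·4.47536e-34 ≈ 1.115e-59.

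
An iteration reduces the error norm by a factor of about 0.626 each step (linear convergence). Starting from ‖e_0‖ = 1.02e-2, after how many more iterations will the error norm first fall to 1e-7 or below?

After k steps, ‖e_k‖ ≈ 1.02e-2·0.626^k.
Need 0.626^k ≤ 1e-7/1.02e-2 = 9.80392e-06.
k ≥ ln(9.80392e-06)/ln(0.626) = -11.5327/-0.46840 = 24.621.
Smallest integer k = 25.

25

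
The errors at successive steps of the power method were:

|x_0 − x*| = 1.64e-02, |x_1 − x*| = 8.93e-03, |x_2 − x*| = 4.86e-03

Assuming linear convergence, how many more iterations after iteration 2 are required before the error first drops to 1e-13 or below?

Rate ρ ≈ |x_2 − x*|/|x_1 − x*| = 4.86e-03/8.93e-03 = 0.5442.
After j more steps, |x_{2+j} − x*| ≈ 4.86e-03·ρ^j; need ρ^j ≤ 1e-13/4.86e-03 = 2.05761e-11.
j ≥ ln(2.05761e-11)/ln(0.5442) = -24.6069/-0.60844 = 40.443.
So 41 more iterations are needed.

41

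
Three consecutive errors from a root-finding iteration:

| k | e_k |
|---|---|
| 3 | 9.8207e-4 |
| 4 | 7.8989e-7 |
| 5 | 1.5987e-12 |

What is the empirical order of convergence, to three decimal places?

p ≈ ln(e_5/e_4) / ln(e_4/e_3)
  = ln(1.5987e-12/7.8989e-7) / ln(7.8989e-7/9.8207e-4)
  = ln(2.02395e-06) / ln(0.000804311)
  = -13.110460 / -7.125525 ≈ 1.839929

1.840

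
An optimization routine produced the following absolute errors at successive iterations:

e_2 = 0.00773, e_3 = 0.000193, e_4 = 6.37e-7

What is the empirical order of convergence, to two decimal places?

p ≈ ln(e_4/e_3) / ln(e_3/e_2)
  = ln(6.37e-7/0.000193) / ln(0.000193/0.00773)
  = ln(0.00330052) / ln(0.0249677)
  = -5.71368 / -3.69017 ≈ 1.54835

1.55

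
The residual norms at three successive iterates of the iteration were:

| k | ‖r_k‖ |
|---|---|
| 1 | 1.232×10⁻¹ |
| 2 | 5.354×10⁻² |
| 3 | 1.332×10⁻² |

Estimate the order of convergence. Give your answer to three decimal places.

p ≈ ln(‖r_3‖/‖r_2‖) / ln(‖r_2‖/‖r_1‖)
  = ln(1.332×10⁻²/5.354×10⁻²) / ln(5.354×10⁻²/1.232×10⁻¹)
  = ln(0.248786) / ln(0.434578)
  = -1.391162 / -0.833380 ≈ 1.669301

1.669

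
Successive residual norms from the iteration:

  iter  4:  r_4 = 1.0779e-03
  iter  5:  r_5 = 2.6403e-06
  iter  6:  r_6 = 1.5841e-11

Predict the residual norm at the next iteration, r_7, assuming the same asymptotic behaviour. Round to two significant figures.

First estimate the order: p ≈ ln(r_6/r_5) / ln(r_5/r_4) = ln(1.5841e-11/2.6403e-06)/ln(2.6403e-06/1.0779e-03) = ln(5.9997e-06)/ln(0.00244949) ≈ 2.0000.
Then r_7 ≈ r_6·(r_6/r_5)^p = 1.5841e-11·(5.9997e-06)^2.0000 = 1.5841e-11·3.59964e-11 ≈ 5.702e-22.

5.7e-22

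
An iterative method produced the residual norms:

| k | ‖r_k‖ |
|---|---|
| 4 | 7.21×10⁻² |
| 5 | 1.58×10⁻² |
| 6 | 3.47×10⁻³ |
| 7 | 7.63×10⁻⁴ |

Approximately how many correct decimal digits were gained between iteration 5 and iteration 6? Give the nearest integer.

1

Digits gained ≈ log₁₀(‖r_5‖/‖r_6‖) = log₁₀(1.58×10⁻²/3.47×10⁻³) = log₁₀(4.55331) ≈ 0.658.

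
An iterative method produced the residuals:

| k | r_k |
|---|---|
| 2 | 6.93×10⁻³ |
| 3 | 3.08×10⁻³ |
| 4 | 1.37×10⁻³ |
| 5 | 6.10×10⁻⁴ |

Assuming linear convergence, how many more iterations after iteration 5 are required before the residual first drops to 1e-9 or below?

17

Rate ρ ≈ r_5/r_4 = 6.10×10⁻⁴/1.37×10⁻³ = 0.4453.
After j more steps, r_{5+j} ≈ 6.10×10⁻⁴·ρ^j; need ρ^j ≤ 1e-9/6.10×10⁻⁴ = 1.63934e-06.
j ≥ ln(1.63934e-06)/ln(0.4453) = -13.3212/-0.80901 = 16.466.
So 17 more iterations are needed.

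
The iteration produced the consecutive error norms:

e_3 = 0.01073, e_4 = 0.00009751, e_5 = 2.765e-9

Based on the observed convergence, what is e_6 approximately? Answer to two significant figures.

First estimate the order: p ≈ ln(e_5/e_4) / ln(e_4/e_3) = ln(2.765e-9/0.00009751)/ln(0.00009751/0.01073) = ln(2.83561e-05)/ln(0.0090876) ≈ 2.2274.
Then e_6 ≈ e_5·(e_5/e_4)^p = 2.765e-9·(2.83561e-05)^2.2274 = 2.765e-9·7.43404e-11 ≈ 2.056e-19.

2.1e-19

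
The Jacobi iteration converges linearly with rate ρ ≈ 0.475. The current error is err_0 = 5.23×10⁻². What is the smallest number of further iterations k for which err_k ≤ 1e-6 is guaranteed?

15

After k steps, err_k ≈ 5.23×10⁻²·0.475^k.
Need 0.475^k ≤ 1e-6/5.23×10⁻² = 1.91205e-05.
k ≥ ln(1.91205e-05)/ln(0.475) = -10.8647/-0.74444 = 14.594.
Smallest integer k = 15.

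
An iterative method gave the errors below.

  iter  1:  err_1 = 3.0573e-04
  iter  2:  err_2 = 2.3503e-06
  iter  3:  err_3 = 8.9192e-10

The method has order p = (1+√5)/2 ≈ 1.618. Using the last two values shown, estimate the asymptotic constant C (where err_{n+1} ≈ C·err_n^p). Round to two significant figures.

1.1

C ≈ err_3 / err_2^1.618
  = 8.9192e-10 / (2.3503e-06)^1.618
  = 8.9192e-10 / 7.80688e-10 ≈ 1.1425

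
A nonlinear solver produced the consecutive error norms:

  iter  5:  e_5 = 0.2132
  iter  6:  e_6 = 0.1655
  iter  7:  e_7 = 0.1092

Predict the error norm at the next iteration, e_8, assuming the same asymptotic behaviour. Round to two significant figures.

5.5e-2

First estimate the order: p ≈ ln(e_7/e_6) / ln(e_6/e_5) = ln(0.1092/0.1655)/ln(0.1655/0.2132) = ln(0.659819)/ln(0.776266) ≈ 1.6418.
Then e_8 ≈ e_7·(e_7/e_6)^p = 0.1092·(0.659819)^1.6418 = 0.1092·0.505279 ≈ 0.05518.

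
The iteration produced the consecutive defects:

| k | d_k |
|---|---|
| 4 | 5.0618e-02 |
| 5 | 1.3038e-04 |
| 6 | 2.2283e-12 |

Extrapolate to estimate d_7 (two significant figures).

1.1e-35

First estimate the order: p ≈ ln(d_6/d_5) / ln(d_5/d_4) = ln(2.2283e-12/1.3038e-04)/ln(1.3038e-04/5.0618e-02) = ln(1.70908e-08)/ln(0.00257576) ≈ 3.0000.
Then d_7 ≈ d_6·(d_6/d_5)^p = 2.2283e-12·(1.70908e-08)^3.0000 = 2.2283e-12·4.99214e-24 ≈ 1.112e-35.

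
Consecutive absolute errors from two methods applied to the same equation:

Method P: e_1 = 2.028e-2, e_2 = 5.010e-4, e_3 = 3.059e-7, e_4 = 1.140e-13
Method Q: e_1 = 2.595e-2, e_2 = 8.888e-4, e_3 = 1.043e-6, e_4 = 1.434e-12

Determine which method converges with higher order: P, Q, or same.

same

Method P: p ≈ ln(1.140e-13/3.059e-7)/ln(3.059e-7/5.010e-4) ≈ 2.00.
Method Q: p ≈ ln(1.434e-12/1.043e-6)/ln(1.043e-6/8.888e-4) ≈ 2.00.
Both orders ≈ 2.0 — effectively the same.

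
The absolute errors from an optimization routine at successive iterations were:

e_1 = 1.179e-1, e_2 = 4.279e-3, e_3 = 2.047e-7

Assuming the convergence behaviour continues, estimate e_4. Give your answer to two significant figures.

First estimate the order: p ≈ ln(e_3/e_2) / ln(e_2/e_1) = ln(2.047e-7/4.279e-3)/ln(4.279e-3/1.179e-1) = ln(4.78383e-05)/ln(0.0362935) ≈ 2.9998.
Then e_4 ≈ e_3·(e_3/e_2)^p = 2.047e-7·(4.78383e-05)^2.9998 = 2.047e-7·1.09696e-13 ≈ 2.245e-20.

2.2e-20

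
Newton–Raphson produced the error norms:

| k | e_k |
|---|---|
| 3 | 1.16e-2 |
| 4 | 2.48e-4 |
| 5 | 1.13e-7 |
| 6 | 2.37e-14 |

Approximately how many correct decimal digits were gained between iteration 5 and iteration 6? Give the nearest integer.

7

Digits gained ≈ log₁₀(e_5/e_6) = log₁₀(1.13e-7/2.37e-14) = log₁₀(4.76793e+06) ≈ 6.678.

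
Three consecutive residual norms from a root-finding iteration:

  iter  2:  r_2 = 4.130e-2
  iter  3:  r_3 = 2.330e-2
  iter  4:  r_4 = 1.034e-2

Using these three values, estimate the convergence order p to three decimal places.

1.419

p ≈ ln(r_4/r_3) / ln(r_3/r_2)
  = ln(1.034e-2/2.330e-2) / ln(2.330e-2/4.130e-2)
  = ln(0.443777) / ln(0.564165)
  = -0.812433 / -0.572409 ≈ 1.419323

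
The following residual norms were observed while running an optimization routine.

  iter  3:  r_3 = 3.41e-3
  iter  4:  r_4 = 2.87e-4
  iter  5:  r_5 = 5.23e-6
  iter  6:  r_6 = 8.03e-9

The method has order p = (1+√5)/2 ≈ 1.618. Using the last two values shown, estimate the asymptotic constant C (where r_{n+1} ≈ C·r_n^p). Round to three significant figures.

2.82

C ≈ r_6 / r_5^1.618
  = 8.03e-9 / (5.23e-6)^1.618
  = 8.03e-9 / 2.84797e-09 ≈ 2.8196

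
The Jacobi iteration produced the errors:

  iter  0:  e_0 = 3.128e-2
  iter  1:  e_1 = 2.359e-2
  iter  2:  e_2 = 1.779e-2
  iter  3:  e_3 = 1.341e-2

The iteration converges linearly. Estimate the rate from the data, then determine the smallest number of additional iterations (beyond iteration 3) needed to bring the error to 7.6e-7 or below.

35

Rate ρ ≈ e_3/e_2 = 1.341e-2/1.779e-2 = 0.7538.
After j more steps, e_{3+j} ≈ 1.341e-2·ρ^j; need ρ^j ≤ 7.6e-7/1.341e-2 = 5.66741e-05.
j ≥ ln(5.66741e-05)/ln(0.7538) = -9.7782/-0.28263 = 34.597.
So 35 more iterations are needed.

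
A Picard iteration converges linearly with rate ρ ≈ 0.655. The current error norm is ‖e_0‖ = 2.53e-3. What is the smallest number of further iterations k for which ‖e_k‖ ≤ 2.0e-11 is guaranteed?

After k steps, ‖e_k‖ ≈ 2.53e-3·0.655^k.
Need 0.655^k ≤ 2.0e-11/2.53e-3 = 7.90514e-09.
k ≥ ln(7.90514e-09)/ln(0.655) = -18.6558/-0.42312 = 44.091.
Smallest integer k = 45.

45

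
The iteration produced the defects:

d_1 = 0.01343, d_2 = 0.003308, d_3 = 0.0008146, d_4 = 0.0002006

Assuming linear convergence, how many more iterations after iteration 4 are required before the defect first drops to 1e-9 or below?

Rate ρ ≈ d_4/d_3 = 0.0002006/0.0008146 = 0.2463.
After j more steps, d_{4+j} ≈ 0.0002006·ρ^j; need ρ^j ≤ 1e-9/0.0002006 = 4.98504e-06.
j ≥ ln(4.98504e-06)/ln(0.2463) = -12.2091/-1.40120 = 8.713.
So 9 more iterations are needed.

9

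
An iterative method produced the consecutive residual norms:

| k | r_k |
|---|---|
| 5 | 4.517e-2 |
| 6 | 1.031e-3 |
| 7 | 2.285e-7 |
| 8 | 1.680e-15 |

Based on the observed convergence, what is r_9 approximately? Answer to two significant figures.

First estimate the order: p ≈ ln(r_8/r_7) / ln(r_7/r_6) = ln(1.680e-15/2.285e-7)/ln(2.285e-7/1.031e-3) = ln(7.3523e-09)/ln(0.000221629) ≈ 2.2257.
Then r_9 ≈ r_8·(r_8/r_7)^p = 1.680e-15·(7.3523e-09)^2.2257 = 1.680e-15·7.89038e-19 ≈ 1.326e-33.

1.3e-33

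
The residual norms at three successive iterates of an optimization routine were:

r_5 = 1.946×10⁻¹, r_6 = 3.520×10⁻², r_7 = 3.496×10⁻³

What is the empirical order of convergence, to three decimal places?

p ≈ ln(r_7/r_6) / ln(r_6/r_5)
  = ln(3.496×10⁻³/3.520×10⁻²) / ln(3.520×10⁻²/1.946×10⁻¹)
  = ln(0.0993182) / ln(0.180884)
  = -2.309426 / -1.709899 ≈ 1.350621

1.351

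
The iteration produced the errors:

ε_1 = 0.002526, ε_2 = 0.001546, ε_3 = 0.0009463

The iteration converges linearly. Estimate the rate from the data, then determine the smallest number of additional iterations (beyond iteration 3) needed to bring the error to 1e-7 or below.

19

Rate ρ ≈ ε_3/ε_2 = 0.0009463/0.001546 = 0.6121.
After j more steps, ε_{3+j} ≈ 0.0009463·ρ^j; need ρ^j ≤ 1e-7/0.0009463 = 0.000105675.
j ≥ ln(0.000105675)/ln(0.6121) = -9.1551/-0.49086 = 18.651.
So 19 more iterations are needed.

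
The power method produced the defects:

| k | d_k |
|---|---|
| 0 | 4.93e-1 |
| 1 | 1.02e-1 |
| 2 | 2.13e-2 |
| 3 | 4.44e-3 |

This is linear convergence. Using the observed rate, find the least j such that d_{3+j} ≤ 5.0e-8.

8

Rate ρ ≈ d_3/d_2 = 4.44e-3/2.13e-2 = 0.2085.
After j more steps, d_{3+j} ≈ 4.44e-3·ρ^j; need ρ^j ≤ 5.0e-8/4.44e-3 = 1.12613e-05.
j ≥ ln(1.12613e-05)/ln(0.2085) = -11.3941/-1.56782 = 7.267.
So 8 more iterations are needed.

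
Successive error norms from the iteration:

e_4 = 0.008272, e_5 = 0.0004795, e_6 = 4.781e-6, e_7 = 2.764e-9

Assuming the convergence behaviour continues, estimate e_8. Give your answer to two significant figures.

1.6e-14

First estimate the order: p ≈ ln(e_7/e_6) / ln(e_6/e_5) = ln(2.764e-9/4.781e-6)/ln(4.781e-6/0.0004795) = ln(0.000578122)/ln(0.0099708) ≈ 1.6180.
Then e_8 ≈ e_7·(e_7/e_6)^p = 2.764e-9·(0.000578122)^1.6180 = 2.764e-9·5.76697e-06 ≈ 1.594e-14.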